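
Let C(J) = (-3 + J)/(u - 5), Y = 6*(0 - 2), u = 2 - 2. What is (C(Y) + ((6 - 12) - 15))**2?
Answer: 324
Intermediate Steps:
u = 0
Y = -12 (Y = 6*(-2) = -12)
C(J) = 3/5 - J/5 (C(J) = (-3 + J)/(0 - 5) = (-3 + J)/(-5) = (-3 + J)*(-1/5) = 3/5 - J/5)
(C(Y) + ((6 - 12) - 15))**2 = ((3/5 - 1/5*(-12)) + ((6 - 12) - 15))**2 = ((3/5 + 12/5) + (-6 - 15))**2 = (3 - 21)**2 = (-18)**2 = 324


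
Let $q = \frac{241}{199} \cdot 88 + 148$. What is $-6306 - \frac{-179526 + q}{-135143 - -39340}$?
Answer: $- \frac{120258284896}{19064797} \approx -6307.9$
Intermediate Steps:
$q = \frac{50660}{199}$ ($q = 241 \cdot \frac{1}{199} \cdot 88 + 148 = \frac{241}{199} \cdot 88 + 148 = \frac{21208}{199} + 148 = \frac{50660}{199} \approx 254.57$)
$-6306 - \frac{-179526 + q}{-135143 - -39340} = -6306 - \frac{-179526 + \frac{50660}{199}}{-135143 - -39340} = -6306 - - \frac{35675014}{199 \left(-135143 + 39340\right)} = -6306 - - \frac{35675014}{199 \left(-95803\right)} = -6306 - \left(- \frac{35675014}{199}\right) \left(- \frac{1}{95803}\right) = -6306 - \frac{35675014}{19064797} = - \frac{120258284896}{19064797}$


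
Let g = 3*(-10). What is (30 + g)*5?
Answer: 0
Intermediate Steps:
g = -30
(30 + g)*5 = (30 - 30)*5 = 0*5 = 0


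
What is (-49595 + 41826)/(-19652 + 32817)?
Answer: -7769/13165 ≈ -0.59013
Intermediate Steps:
(-49595 + 41826)/(-19652 + 32817) = -7769/13165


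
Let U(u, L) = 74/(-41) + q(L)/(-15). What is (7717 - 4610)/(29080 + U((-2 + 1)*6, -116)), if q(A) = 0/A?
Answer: 127387/1192206 ≈ 0.10685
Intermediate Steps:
q(A) = 0
U(u, L) = -74/41 (U(u, L) = 74/(-41) + 0/(-15) = 74*(-1/41) + 0*(-1/15) = -74/41 + 0 = -74/41)
(7717 - 4610)/(29080 + U((-2 + 1)*6, -116)) = (7717 - 4610)/(29080 - 74/41) = 3107/(1192206/41) = 3107*(41/1192206) = 127387/1192206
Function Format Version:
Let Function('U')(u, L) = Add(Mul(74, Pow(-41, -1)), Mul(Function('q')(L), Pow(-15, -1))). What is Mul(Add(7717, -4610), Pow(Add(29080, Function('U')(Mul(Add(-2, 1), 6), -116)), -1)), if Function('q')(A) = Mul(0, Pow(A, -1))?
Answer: Rational(127387, 1192206) ≈ 0.10685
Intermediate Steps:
Function('q')(A) = 0
Function('U')(u, L) = Rational(-74, 41) (Function('U')(u, L) = Add(Mul(74, Pow(-41, -1)), Mul(0, Pow(-15, -1))) = Add(Mul(74, Rational(-1, 41)), Mul(0, Rational(-1, 15))) = Add(Rational(-74, 41), 0) = Rational(-74, 41))
Mul(Add(7717, -4610), Pow(Add(29080, Function('U')(Mul(Add(-2, 1), 6), -116)), -1)) = Mul(Add(7717, -4610), Pow(Add(29080, Rational(-74, 41)), -1)) = Mul(3107, Pow(Rational(1192206, 41), -1)) = Mul(3107, Rational(41, 1192206)) = Rational(127387, 1192206)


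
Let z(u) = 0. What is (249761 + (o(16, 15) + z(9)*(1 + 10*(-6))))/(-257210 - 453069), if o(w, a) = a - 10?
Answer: -249766/710279 ≈ -0.35164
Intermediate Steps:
o(w, a) = -10 + a
(249761 + (o(16, 15) + z(9)*(1 + 10*(-6))))/(-257210 - 453069) = (249761 + ((-10 + 15) + 0*(1 + 10*(-6))))/(-257210 - 453069) = (249761 + (5 + 0*(1 - 60)))/(-710279) = (249761 + (5 + 0*(-59)))*(-1/710279) = (249761 + (5 + 0))*(-1/710279) = (249761 + 5)*(-1/710279) = 249766*(-1/710279) = -249766/710279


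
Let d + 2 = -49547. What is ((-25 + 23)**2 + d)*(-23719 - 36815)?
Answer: 2999157030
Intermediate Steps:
d = -49549 (d = -2 - 49547 = -49549)
((-25 + 23)**2 + d)*(-23719 - 36815) = ((-25 + 23)**2 - 49549)*(-23719 - 36815) = ((-2)**2 - 49549)*(-60534) = (4 - 49549)*(-60534) = -49545*(-60534) = 2999157030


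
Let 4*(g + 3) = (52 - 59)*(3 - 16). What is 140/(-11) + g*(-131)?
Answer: -114399/44 ≈ -2600.0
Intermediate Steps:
g = 79/4 (g = -3 + ((52 - 59)*(3 - 16))/4 = -3 + (-7*(-13))/4 = -3 + (1/4)*91 = -3 + 91/4 = 79/4 ≈ 19.750)
140/(-11) + g*(-131) = 140/(-11) + (79/4)*(-131) = 140*(-1/11) - 10349/4 = -140/11 - 10349/4 = -114399/44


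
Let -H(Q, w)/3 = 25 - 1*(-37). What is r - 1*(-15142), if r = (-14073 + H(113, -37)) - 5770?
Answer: -4887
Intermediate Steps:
H(Q, w) = -186 (H(Q, w) = -3*(25 - 1*(-37)) = -3*(25 + 37) = -3*62 = -186)
r = -20029 (r = (-14073 - 186) - 5770 = -14259 - 5770 = -20029)
r - 1*(-15142) = -20029 - 1*(-15142) = -20029 + 15142 = -4887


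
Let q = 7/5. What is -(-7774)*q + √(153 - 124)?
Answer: 54418/5 + √29 ≈ 10889.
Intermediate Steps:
q = 7/5 (q = 7*(⅕) = 7/5 ≈ 1.4000)
-(-7774)*q + √(153 - 124) = -(-7774)*7/5 + √(153 - 124) = -338*(-161/5) + √29 = 54418/5 + √29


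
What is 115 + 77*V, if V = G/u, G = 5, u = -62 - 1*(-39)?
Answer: 2260/23 ≈ 98.261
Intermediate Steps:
u = -23 (u = -62 + 39 = -23)
V = -5/23 (V = 5/(-23) = 5*(-1/23) = -5/23 ≈ -0.21739)
115 + 77*V = 115 + 77*(-5/23) = 115 - 385/23 = 2260/23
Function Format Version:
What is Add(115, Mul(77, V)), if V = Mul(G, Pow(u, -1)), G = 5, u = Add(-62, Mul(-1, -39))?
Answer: Rational(2260, 23) ≈ 98.261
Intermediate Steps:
u = -23 (u = Add(-62, 39) = -23)
V = Rational(-5, 23) (V = Mul(5, Pow(-23, -1)) = Mul(5, Rational(-1, 23)) = Rational(-5, 23) ≈ -0.21739)
Add(115, Mul(77, V)) = Add(115, Mul(77, Rational(-5, 23))) = Add(115, Rational(-385, 23)) = Rational(2260, 23)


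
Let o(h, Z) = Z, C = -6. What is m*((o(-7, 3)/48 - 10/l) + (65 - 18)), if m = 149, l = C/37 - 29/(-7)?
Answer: 109500547/16496 ≈ 6638.0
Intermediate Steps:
l = 1031/259 (l = -6/37 - 29/(-7) = -6*1/37 - 29*(-⅐) = -6/37 + 29/7 = 1031/259 ≈ 3.9807)
m*((o(-7, 3)/48 - 10/l) + (65 - 18)) = 149*((3/48 - 10/1031/259) + (65 - 18)) = 149*((3*(1/48) - 10*259/1031) + 47) = 149*((1/16 - 2590/1031) + 47) = 149*(-40409/16496 + 47) = 149*(734903/16496) = 109500547/16496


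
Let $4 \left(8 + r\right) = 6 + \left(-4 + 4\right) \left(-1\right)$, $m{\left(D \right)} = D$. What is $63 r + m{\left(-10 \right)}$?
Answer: $- \frac{839}{2} \approx -419.5$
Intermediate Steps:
$r = - \frac{13}{2}$ ($r = -8 + \frac{6 + \left(-4 + 4\right) \left(-1\right)}{4} = -8 + \frac{6 + 0 \left(-1\right)}{4} = -8 + \frac{6 + 0}{4} = -8 + \frac{1}{4} \cdot 6 = -8 + \frac{3}{2} = - \frac{13}{2} \approx -6.5$)
$63 r + m{\left(-10 \right)} = 63 \left(- \frac{13}{2}\right) - 10 = - \frac{819}{2} - 10 = - \frac{839}{2}$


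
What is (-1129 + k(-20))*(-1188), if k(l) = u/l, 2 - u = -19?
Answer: 6712497/5 ≈ 1.3425e+6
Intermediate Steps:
u = 21 (u = 2 - 1*(-19) = 2 + 19 = 21)
k(l) = 21/l
(-1129 + k(-20))*(-1188) = (-1129 + 21/(-20))*(-1188) = (-1129 + 21*(-1/20))*(-1188) = (-1129 - 21/20)*(-1188) = -22601/20*(-1188) = 6712497/5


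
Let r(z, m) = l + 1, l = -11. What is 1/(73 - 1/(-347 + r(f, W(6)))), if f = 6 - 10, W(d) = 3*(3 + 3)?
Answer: 357/26062 ≈ 0.013698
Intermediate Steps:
W(d) = 18 (W(d) = 3*6 = 18)
f = -4
r(z, m) = -10 (r(z, m) = -11 + 1 = -10)
1/(73 - 1/(-347 + r(f, W(6)))) = 1/(73 - 1/(-347 - 10)) = 1/(73 - 1/(-357)) = 1/(73 - 1*(-1/357)) = 1/(73 + 1/357) = 1/(26062/357) = 357/26062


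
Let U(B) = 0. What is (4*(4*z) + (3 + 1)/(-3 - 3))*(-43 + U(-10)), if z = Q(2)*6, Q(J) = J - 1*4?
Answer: 24854/3 ≈ 8284.7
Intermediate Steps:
Q(J) = -4 + J (Q(J) = J - 4 = -4 + J)
z = -12 (z = (-4 + 2)*6 = -2*6 = -12)
(4*(4*z) + (3 + 1)/(-3 - 3))*(-43 + U(-10)) = (4*(4*(-12)) + (3 + 1)/(-3 - 3))*(-43 + 0) = (4*(-48) + 4/(-6))*(-43) = (-192 + 4*(-⅙))*(-43) = (-192 - ⅔)*(-43) = -578/3*(-43) = 24854/3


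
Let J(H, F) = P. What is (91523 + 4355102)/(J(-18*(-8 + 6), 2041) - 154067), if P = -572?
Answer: -4446625/154639 ≈ -28.755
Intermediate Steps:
J(H, F) = -572
(91523 + 4355102)/(J(-18*(-8 + 6), 2041) - 154067) = (91523 + 4355102)/(-572 - 154067) = 4446625/(-154639) = 4446625*(-1/154639) = -4446625/154639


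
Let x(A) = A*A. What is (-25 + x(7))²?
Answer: 576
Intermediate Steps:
x(A) = A²
(-25 + x(7))² = (-25 + 7²)² = (-25 + 49)² = 24² = 576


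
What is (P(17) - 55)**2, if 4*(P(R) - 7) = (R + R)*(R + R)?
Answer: 58081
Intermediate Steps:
P(R) = 7 + R**2 (P(R) = 7 + ((R + R)*(R + R))/4 = 7 + ((2*R)*(2*R))/4 = 7 + (4*R**2)/4 = 7 + R**2)
(P(17) - 55)**2 = ((7 + 17**2) - 55)**2 = ((7 + 289) - 55)**2 = (296 - 55)**2 = 241**2 = 58081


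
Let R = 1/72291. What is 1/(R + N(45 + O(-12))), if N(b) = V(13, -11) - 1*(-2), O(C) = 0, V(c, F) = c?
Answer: 72291/1084366 ≈ 0.066667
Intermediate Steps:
N(b) = 15 (N(b) = 13 - 1*(-2) = 13 + 2 = 15)
R = 1/72291 ≈ 1.3833e-5
1/(R + N(45 + O(-12))) = 1/(1/72291 + 15) = 1/(1084366/72291) = 72291/1084366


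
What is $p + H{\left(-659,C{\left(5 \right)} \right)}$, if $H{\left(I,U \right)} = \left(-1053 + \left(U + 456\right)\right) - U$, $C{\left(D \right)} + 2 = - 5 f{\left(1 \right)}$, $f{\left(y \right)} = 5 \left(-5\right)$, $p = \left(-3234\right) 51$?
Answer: $-165531$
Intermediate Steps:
$p = -164934$
$f{\left(y \right)} = -25$
$C{\left(D \right)} = 123$ ($C{\left(D \right)} = -2 - -125 = -2 + 125 = 123$)
$H{\left(I,U \right)} = -597$ ($H{\left(I,U \right)} = \left(-1053 + \left(456 + U\right)\right) - U = \left(-597 + U\right) - U = -597$)
$p + H{\left(-659,C{\left(5 \right)} \right)} = -164934 - 597 = -165531$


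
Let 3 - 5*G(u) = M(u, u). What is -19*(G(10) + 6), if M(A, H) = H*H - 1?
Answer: 1254/5 ≈ 250.80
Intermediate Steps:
M(A, H) = -1 + H² (M(A, H) = H² - 1 = -1 + H²)
G(u) = ⅘ - u²/5 (G(u) = ⅗ - (-1 + u²)/5 = ⅗ + (⅕ - u²/5) = ⅘ - u²/5)
-19*(G(10) + 6) = -19*((⅘ - ⅕*10²) + 6) = -19*((⅘ - ⅕*100) + 6) = -19*((⅘ - 20) + 6) = -19*(-96/5 + 6) = -19*(-66/5) = 1254/5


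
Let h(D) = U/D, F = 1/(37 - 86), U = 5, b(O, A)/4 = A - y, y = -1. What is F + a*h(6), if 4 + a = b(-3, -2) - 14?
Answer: -2698/147 ≈ -18.354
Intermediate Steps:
b(O, A) = 4 + 4*A (b(O, A) = 4*(A - 1*(-1)) = 4*(A + 1) = 4*(1 + A) = 4 + 4*A)
F = -1/49 (F = 1/(-49) = -1/49 ≈ -0.020408)
a = -22 (a = -4 + ((4 + 4*(-2)) - 14) = -4 + ((4 - 8) - 14) = -4 + (-4 - 14) = -4 - 18 = -22)
h(D) = 5/D
F + a*h(6) = -1/49 - 110/6 = -1/49 - 22*⅚ = -1/49 - 55/3 = -2698/147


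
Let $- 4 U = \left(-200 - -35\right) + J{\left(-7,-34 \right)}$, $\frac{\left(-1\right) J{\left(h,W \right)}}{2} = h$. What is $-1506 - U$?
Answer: $- \frac{6175}{4} \approx -1543.8$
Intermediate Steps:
$J{\left(h,W \right)} = - 2 h$
$U = \frac{151}{4}$ ($U = - \frac{\left(-200 - -35\right) - -14}{4} = - \frac{\left(-200 + 35\right) + 14}{4} = - \frac{-165 + 14}{4} = \left(- \frac{1}{4}\right) \left(-151\right) = \frac{151}{4} \approx 37.75$)
$-1506 - U = -1506 - \frac{151}{4} = - \frac{6175}{4}$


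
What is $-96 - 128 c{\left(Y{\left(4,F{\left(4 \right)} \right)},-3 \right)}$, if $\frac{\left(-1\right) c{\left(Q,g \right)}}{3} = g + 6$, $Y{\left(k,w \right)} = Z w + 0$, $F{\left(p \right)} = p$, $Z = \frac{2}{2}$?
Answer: $1056$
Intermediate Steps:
$Z = 1$ ($Z = 2 \cdot \frac{1}{2} = 1$)
$Y{\left(k,w \right)} = w$ ($Y{\left(k,w \right)} = 1 w + 0 = w + 0 = w$)
$c{\left(Q,g \right)} = -18 - 3 g$ ($c{\left(Q,g \right)} = - 3 \left(g + 6\right) = - 3 \left(6 + g\right) = -18 - 3 g$)
$-96 - 128 c{\left(Y{\left(4,F{\left(4 \right)} \right)},-3 \right)} = -96 - 128 \left(-18 - -9\right) = -96 - 128 \left(-18 + 9\right) = -96 - -1152 = -96 + 1152 = 1056$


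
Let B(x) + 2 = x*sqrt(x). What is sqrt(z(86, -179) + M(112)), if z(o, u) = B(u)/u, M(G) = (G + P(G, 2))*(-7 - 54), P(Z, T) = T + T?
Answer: sqrt(-226721758 + 32041*I*sqrt(179))/179 ≈ 0.079525 + 84.119*I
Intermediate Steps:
P(Z, T) = 2*T
B(x) = -2 + x**(3/2) (B(x) = -2 + x*sqrt(x) = -2 + x**(3/2))
M(G) = -244 - 61*G (M(G) = (G + 2*2)*(-7 - 54) = (G + 4)*(-61) = (4 + G)*(-61) = -244 - 61*G)
z(o, u) = (-2 + u**(3/2))/u
sqrt(z(86, -179) + M(112)) = sqrt((-2 + (-179)**(3/2))/(-179) + (-244 - 61*112)) = sqrt(-(-2 - 179*I*sqrt(179))/179 + (-244 - 6832)) = sqrt((2/179 + I*sqrt(179)) - 7076) = sqrt(-1266602/179 + I*sqrt(179))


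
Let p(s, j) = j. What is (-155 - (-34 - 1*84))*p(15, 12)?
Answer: -444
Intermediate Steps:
(-155 - (-34 - 1*84))*p(15, 12) = (-155 - (-34 - 1*84))*12 = (-155 - (-34 - 84))*12 = (-155 - 1*(-118))*12 = (-155 + 118)*12 = -37*12 = -444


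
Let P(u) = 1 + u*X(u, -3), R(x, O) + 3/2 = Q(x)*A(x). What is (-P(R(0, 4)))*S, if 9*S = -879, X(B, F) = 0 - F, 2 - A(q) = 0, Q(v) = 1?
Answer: 1465/6 ≈ 244.17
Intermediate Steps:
A(q) = 2 (A(q) = 2 - 1*0 = 2 + 0 = 2)
X(B, F) = -F
R(x, O) = 1/2 (R(x, O) = -3/2 + 1*2 = -3/2 + 2 = 1/2)
P(u) = 1 + 3*u (P(u) = 1 + u*(-1*(-3)) = 1 + u*3 = 1 + 3*u)
S = -293/3 (S = (1/9)*(-879) = -293/3 ≈ -97.667)
(-P(R(0, 4)))*S = -(1 + 3*(1/2))*(-293/3) = -(1 + 3/2)*(-293/3) = -1*5/2*(-293/3) = -5/2*(-293/3) = 1465/6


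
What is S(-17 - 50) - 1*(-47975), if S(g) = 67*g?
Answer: 43486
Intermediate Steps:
S(-17 - 50) - 1*(-47975) = 67*(-17 - 50) - 1*(-47975) = 67*(-67) + 47975 = -4489 + 47975 = 43486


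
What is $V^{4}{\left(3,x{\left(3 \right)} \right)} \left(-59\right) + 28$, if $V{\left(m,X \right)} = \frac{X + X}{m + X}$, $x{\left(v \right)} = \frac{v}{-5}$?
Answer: $\frac{389}{16} \approx 24.313$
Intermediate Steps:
$x{\left(v \right)} = - \frac{v}{5}$ ($x{\left(v \right)} = v \left(- \frac{1}{5}\right) = - \frac{v}{5}$)
$V{\left(m,X \right)} = \frac{2 X}{X + m}$
$V^{4}{\left(3,x{\left(3 \right)} \right)} \left(-59\right) + 28 = \left(\frac{2 \left(\left(- \frac{1}{5}\right) 3\right)}{\left(- \frac{1}{5}\right) 3 + 3}\right)^{4} \left(-59\right) + 28 = \left(2 \left(- \frac{3}{5}\right) \frac{1}{- \frac{3}{5} + 3}\right)^{4} \left(-59\right) + 28 = \left(2 \left(- \frac{3}{5}\right) \frac{1}{\frac{12}{5}}\right)^{4} \left(-59\right) + 28 = \left(2 \left(- \frac{3}{5}\right) \frac{5}{12}\right)^{4} \left(-59\right) + 28 = \left(- \frac{1}{2}\right)^{4} \left(-59\right) + 28 = \frac{1}{16} \left(-59\right) + 28 = - \frac{59}{16} + 28 = \frac{389}{16}$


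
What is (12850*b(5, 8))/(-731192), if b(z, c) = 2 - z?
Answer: 19275/365596 ≈ 0.052722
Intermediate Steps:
(12850*b(5, 8))/(-731192) = (12850*(2 - 1*5))/(-731192) = (12850*(2 - 5))*(-1/731192) = (12850*(-3))*(-1/731192) = -38550*(-1/731192) = 19275/365596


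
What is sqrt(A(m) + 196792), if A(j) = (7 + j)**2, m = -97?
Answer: 2*sqrt(51223) ≈ 452.65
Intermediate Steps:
sqrt(A(m) + 196792) = sqrt((7 - 97)**2 + 196792) = sqrt((-90)**2 + 196792) = sqrt(8100 + 196792) = sqrt(204892) = 2*sqrt(51223)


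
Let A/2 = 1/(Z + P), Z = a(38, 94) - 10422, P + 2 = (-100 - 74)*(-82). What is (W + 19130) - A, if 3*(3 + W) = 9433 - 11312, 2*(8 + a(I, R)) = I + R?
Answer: 108284399/5853 ≈ 18501.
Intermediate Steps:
a(I, R) = -8 + I/2 + R/2 (a(I, R) = -8 + (I + R)/2 = -8 + (I/2 + R/2) = -8 + I/2 + R/2)
W = -1888/3 (W = -3 + (9433 - 11312)/3 = -3 + (⅓)*(-1879) = -3 - 1879/3 = -1888/3 ≈ -629.33)
P = 14266 (P = -2 + (-100 - 74)*(-82) = -2 - 174*(-82) = -2 + 14268 = 14266)
Z = -10364 (Z = (-8 + (½)*38 + (½)*94) - 10422 = (-8 + 19 + 47) - 10422 = 58 - 10422 = -10364)
A = 1/1951 (A = 2/(-10364 + 14266) = 2/3902 = 2*(1/3902) = 1/1951 ≈ 0.00051256)
(W + 19130) - A = (-1888/3 + 19130) - 1*1/1951 = 55502/3 - 1/1951 = 108284399/5853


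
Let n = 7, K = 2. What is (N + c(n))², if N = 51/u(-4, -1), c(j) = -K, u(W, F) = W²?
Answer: 361/256 ≈ 1.4102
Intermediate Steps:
c(j) = -2 (c(j) = -1*2 = -2)
N = 51/16 (N = 51/((-4)²) = 51/16 ≈ 3.1875)
(N + c(n))² = (51/16 - 2)² = (19/16)² = 361/256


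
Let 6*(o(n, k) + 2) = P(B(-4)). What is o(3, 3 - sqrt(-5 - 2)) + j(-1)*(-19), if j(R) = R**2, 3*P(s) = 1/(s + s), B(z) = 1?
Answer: -755/36 ≈ -20.972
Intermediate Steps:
P(s) = 1/(6*s) (P(s) = 1/(3*(s + s)) = 1/(3*((2*s))) = (1/(2*s))/3 = 1/(6*s))
o(n, k) = -71/36 (o(n, k) = -2 + ((1/6)/1)/6 = -2 + ((1/6)*1)/6 = -2 + (1/6)*(1/6) = -2 + 1/36 = -71/36)
o(3, 3 - sqrt(-5 - 2)) + j(-1)*(-19) = -71/36 + (-1)**2*(-19) = -71/36 + 1*(-19) = -71/36 - 19 = -755/36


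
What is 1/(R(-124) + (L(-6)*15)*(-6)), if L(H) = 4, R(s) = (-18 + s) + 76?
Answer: -1/426 ≈ -0.0023474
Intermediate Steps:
R(s) = 58 + s
1/(R(-124) + (L(-6)*15)*(-6)) = 1/((58 - 124) + (4*15)*(-6)) = 1/(-66 + 60*(-6)) = 1/(-66 - 360) = 1/(-426) = -1/426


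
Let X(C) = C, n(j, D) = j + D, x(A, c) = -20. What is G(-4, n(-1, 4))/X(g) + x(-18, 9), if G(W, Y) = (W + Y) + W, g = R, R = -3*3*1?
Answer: -175/9 ≈ -19.444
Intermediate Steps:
n(j, D) = D + j
R = -9 (R = -9*1 = -9)
g = -9
G(W, Y) = Y + 2*W
G(-4, n(-1, 4))/X(g) + x(-18, 9) = ((4 - 1) + 2*(-4))/(-9) - 20 = -(3 - 8)/9 - 20 = -1/9*(-5) - 20 = 5/9 - 20 = -175/9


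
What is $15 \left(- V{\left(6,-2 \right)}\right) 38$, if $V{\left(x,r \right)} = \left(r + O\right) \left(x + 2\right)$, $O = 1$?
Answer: $4560$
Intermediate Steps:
$V{\left(x,r \right)} = \left(1 + r\right) \left(2 + x\right)$ ($V{\left(x,r \right)} = \left(r + 1\right) \left(x + 2\right) = \left(1 + r\right) \left(2 + x\right)$)
$15 \left(- V{\left(6,-2 \right)}\right) 38 = 15 \left(- (2 + 6 + 2 \left(-2\right) - 12)\right) 38 = 15 \left(- (2 + 6 - 4 - 12)\right) 38 = 15 \left(\left(-1\right) \left(-8\right)\right) 38 = 15 \cdot 8 \cdot 38 = 120 \cdot 38 = 4560$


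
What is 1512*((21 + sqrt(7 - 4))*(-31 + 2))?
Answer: -920808 - 43848*sqrt(3) ≈ -9.9676e+5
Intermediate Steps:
1512*((21 + sqrt(7 - 4))*(-31 + 2)) = 1512*((21 + sqrt(3))*(-29)) = 1512*(-609 - 29*sqrt(3)) = -920808 - 43848*sqrt(3)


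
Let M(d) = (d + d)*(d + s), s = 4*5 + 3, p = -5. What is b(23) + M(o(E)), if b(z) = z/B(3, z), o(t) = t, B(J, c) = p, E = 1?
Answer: 217/5 ≈ 43.400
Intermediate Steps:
B(J, c) = -5
s = 23 (s = 20 + 3 = 23)
M(d) = 2*d*(23 + d) (M(d) = (d + d)*(d + 23) = (2*d)*(23 + d) = 2*d*(23 + d))
b(z) = -z/5 (b(z) = z/(-5) = z*(-⅕) = -z/5)
b(23) + M(o(E)) = -⅕*23 + 2*1*(23 + 1) = -23/5 + 2*1*24 = -23/5 + 48 = 217/5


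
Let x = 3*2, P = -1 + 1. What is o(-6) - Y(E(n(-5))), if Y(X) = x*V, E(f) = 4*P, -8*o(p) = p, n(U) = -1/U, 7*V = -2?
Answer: 69/28 ≈ 2.4643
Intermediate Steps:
P = 0
V = -2/7 (V = (⅐)*(-2) = -2/7 ≈ -0.28571)
x = 6
o(p) = -p/8
E(f) = 0 (E(f) = 4*0 = 0)
Y(X) = -12/7 (Y(X) = 6*(-2/7) = -12/7)
o(-6) - Y(E(n(-5))) = -⅛*(-6) - 1*(-12/7) = ¾ + 12/7 = 69/28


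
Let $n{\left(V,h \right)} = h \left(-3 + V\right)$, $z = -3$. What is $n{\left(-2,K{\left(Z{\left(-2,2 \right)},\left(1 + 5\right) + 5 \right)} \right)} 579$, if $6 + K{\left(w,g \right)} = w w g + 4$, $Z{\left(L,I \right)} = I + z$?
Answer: $-26055$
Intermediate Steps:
$Z{\left(L,I \right)} = -3 + I$ ($Z{\left(L,I \right)} = I - 3 = -3 + I$)
$K{\left(w,g \right)} = -2 + g w^{2}$ ($K{\left(w,g \right)} = -6 + \left(w w g + 4\right) = -6 + \left(w^{2} g + 4\right) = -6 + \left(g w^{2} + 4\right) = -6 + \left(4 + g w^{2}\right) = -2 + g w^{2}$)
$n{\left(-2,K{\left(Z{\left(-2,2 \right)},\left(1 + 5\right) + 5 \right)} \right)} 579 = \left(-2 + \left(\left(1 + 5\right) + 5\right) \left(-3 + 2\right)^{2}\right) \left(-3 - 2\right) 579 = \left(-2 + \left(6 + 5\right) \left(-1\right)^{2}\right) \left(-5\right) 579 = \left(-2 + 11 \cdot 1\right) \left(-5\right) 579 = \left(-2 + 11\right) \left(-5\right) 579 = 9 \left(-5\right) 579 = \left(-45\right) 579 = -26055$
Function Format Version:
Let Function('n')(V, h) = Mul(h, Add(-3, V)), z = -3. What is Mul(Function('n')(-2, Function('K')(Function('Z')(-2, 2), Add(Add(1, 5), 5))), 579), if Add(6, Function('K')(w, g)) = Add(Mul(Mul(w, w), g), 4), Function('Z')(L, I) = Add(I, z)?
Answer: -26055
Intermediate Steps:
Function('Z')(L, I) = Add(-3, I) (Function('Z')(L, I) = Add(I, -3) = Add(-3, I))
Function('K')(w, g) = Add(-2, Mul(g, Pow(w, 2))) (Function('K')(w, g) = Add(-6, Add(Mul(Mul(w, w), g), 4)) = Add(-6, Add(Mul(Pow(w, 2), g), 4)) = Add(-6, Add(Mul(g, Pow(w, 2)), 4)) = Add(-6, Add(4, Mul(g, Pow(w, 2)))) = Add(-2, Mul(g, Pow(w, 2))))
Mul(Function('n')(-2, Function('K')(Function('Z')(-2, 2), Add(Add(1, 5), 5))), 579) = Mul(Mul(Add(-2, Mul(Add(Add(1, 5), 5), Pow(Add(-3, 2), 2))), Add(-3, -2)), 579) = Mul(Mul(Add(-2, Mul(Add(6, 5), Pow(-1, 2))), -5), 579) = Mul(Mul(Add(-2, Mul(11, 1)), -5), 579) = Mul(Mul(Add(-2, 11), -5), 579) = Mul(Mul(9, -5), 579) = Mul(-45, 579) = -26055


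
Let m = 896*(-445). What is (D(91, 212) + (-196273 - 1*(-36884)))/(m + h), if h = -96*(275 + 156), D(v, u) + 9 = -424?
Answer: 79911/220048 ≈ 0.36315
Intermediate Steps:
D(v, u) = -433 (D(v, u) = -9 - 424 = -433)
h = -41376 (h = -96*431 = -41376)
m = -398720
(D(91, 212) + (-196273 - 1*(-36884)))/(m + h) = (-433 + (-196273 - 1*(-36884)))/(-398720 - 41376) = (-433 + (-196273 + 36884))/(-440096) = (-433 - 159389)*(-1/440096) = -159822*(-1/440096) = 79911/220048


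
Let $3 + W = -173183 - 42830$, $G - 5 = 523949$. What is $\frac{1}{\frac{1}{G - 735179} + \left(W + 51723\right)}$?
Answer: $- \frac{211225}{34702788926} \approx -6.0867 \cdot 10^{-6}$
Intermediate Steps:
$G = 523954$ ($G = 5 + 523949 = 523954$)
$W = -216016$ ($W = -3 - 216013 = -216016$)
$\frac{1}{\frac{1}{G - 735179} + \left(W + 51723\right)} = \frac{1}{\frac{1}{523954 - 735179} + \left(-216016 + 51723\right)} = \frac{1}{\frac{1}{-211225} - 164293} = \frac{1}{- \frac{1}{211225} - 164293} = \frac{1}{- \frac{34702788926}{211225}} = - \frac{211225}{34702788926}$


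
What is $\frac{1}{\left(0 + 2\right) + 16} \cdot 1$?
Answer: $\frac{1}{18} \approx 0.055556$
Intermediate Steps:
$\frac{1}{\left(0 + 2\right) + 16} \cdot 1 = \frac{1}{2 + 16} \cdot 1 = \frac{1}{18} \cdot 1 = \frac{1}{18}$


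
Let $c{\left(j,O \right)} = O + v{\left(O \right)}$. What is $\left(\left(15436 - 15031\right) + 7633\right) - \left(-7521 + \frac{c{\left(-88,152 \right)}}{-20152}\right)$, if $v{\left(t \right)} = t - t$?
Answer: $\frac{39193140}{2519} \approx 15559.0$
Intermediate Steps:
$v{\left(t \right)} = 0$
$c{\left(j,O \right)} = O$ ($c{\left(j,O \right)} = O + 0 = O$)
$\left(\left(15436 - 15031\right) + 7633\right) - \left(-7521 + \frac{c{\left(-88,152 \right)}}{-20152}\right) = \left(\left(15436 - 15031\right) + 7633\right) + \left(7521 - \frac{152}{-20152}\right) = \left(405 + 7633\right) + \left(7521 - 152 \left(- \frac{1}{20152}\right)\right) = 8038 + \left(7521 - - \frac{19}{2519}\right) = 8038 + \left(7521 + \frac{19}{2519}\right) = 8038 + \frac{18945418}{2519} = \frac{39193140}{2519}$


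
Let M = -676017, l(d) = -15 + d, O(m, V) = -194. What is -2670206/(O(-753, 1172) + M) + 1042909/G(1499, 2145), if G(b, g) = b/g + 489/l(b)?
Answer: 2244871751299415546/2213523287831 ≈ 1.0142e+6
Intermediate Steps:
G(b, g) = 489/(-15 + b) + b/g (G(b, g) = b/g + 489/(-15 + b) = 489/(-15 + b) + b/g)
-2670206/(O(-753, 1172) + M) + 1042909/G(1499, 2145) = -2670206/(-194 - 676017) + 1042909/(489/(-15 + 1499) + 1499/2145) = -2670206/(-676211) + 1042909/(489/1484 + 1499*(1/2145)) = -2670206*(-1/676211) + 1042909/(489*(1/1484) + 1499/2145) = 2670206/676211 + 1042909/(489/1484 + 1499/2145) = 2670206/676211 + 1042909/(3273421/3183180) = 2670206/676211 + 1042909*(3183180/3273421) = 2670206/676211 + 3319767070620/3273421 = 2244871751299415546/2213523287831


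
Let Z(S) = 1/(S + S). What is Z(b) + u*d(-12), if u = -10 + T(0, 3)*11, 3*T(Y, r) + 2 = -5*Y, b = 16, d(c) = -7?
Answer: 11651/96 ≈ 121.36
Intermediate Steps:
T(Y, r) = -2/3 - 5*Y/3 (T(Y, r) = -2/3 + (-5*Y)/3 = -2/3 - 5*Y/3)
Z(S) = 1/(2*S)
u = -52/3 (u = -10 + (-2/3 - 5/3*0)*11 = -10 + (-2/3 + 0)*11 = -10 - 2/3*11 = -10 - 22/3 = -52/3 ≈ -17.333)
Z(b) + u*d(-12) = (1/2)/16 - 52/3*(-7) = (1/2)*(1/16) + 364/3 = 1/32 + 364/3 = 11651/96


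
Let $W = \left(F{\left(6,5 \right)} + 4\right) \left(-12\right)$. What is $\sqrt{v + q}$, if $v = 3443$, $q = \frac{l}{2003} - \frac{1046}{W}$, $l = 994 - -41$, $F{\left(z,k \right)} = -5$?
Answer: $\frac{\sqrt{484765439070}}{12018} \approx 57.934$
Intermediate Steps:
$l = 1035$ ($l = 994 + 41 = 1035$)
$W = 12$ ($W = \left(-5 + 4\right) \left(-12\right) = \left(-1\right) \left(-12\right) = 12$)
$q = - \frac{1041359}{12018}$ ($q = \frac{1035}{2003} - \frac{1046}{12} = 1035 \cdot \frac{1}{2003} - \frac{523}{6} = \frac{1035}{2003} - \frac{523}{6} = - \frac{1041359}{12018} \approx -86.65$)
$\sqrt{v + q} = \sqrt{3443 - \frac{1041359}{12018}} = \sqrt{\frac{40336615}{12018}} = \frac{\sqrt{484765439070}}{12018}$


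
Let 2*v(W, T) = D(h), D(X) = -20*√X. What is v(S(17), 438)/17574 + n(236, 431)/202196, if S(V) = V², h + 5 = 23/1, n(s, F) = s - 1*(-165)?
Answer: 401/202196 - 5*√2/2929 ≈ -0.00043093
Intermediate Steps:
n(s, F) = 165 + s (n(s, F) = s + 165 = 165 + s)
h = 18 (h = -5 + 23/1 = -5 + 23*1 = -5 + 23 = 18)
v(W, T) = -30*√2 (v(W, T) = (-60*√2)/2 = -30*√2)
v(S(17), 438)/17574 + n(236, 431)/202196 = -30*√2/17574 + (165 + 236)/202196 = -30*√2*(1/17574) + 401*(1/202196) = -5*√2/2929 + 401/202196 = 401/202196 - 5*√2/2929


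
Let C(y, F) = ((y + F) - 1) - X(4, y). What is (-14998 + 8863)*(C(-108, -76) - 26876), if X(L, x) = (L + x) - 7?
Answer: 165338250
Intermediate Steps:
X(L, x) = -7 + L + x
C(y, F) = 2 + F (C(y, F) = ((y + F) - 1) - (-7 + 4 + y) = ((F + y) - 1) - (-3 + y) = (-1 + F + y) + (3 - y) = 2 + F)
(-14998 + 8863)*(C(-108, -76) - 26876) = (-14998 + 8863)*((2 - 76) - 26876) = -6135*(-74 - 26876) = -6135*(-26950) = 165338250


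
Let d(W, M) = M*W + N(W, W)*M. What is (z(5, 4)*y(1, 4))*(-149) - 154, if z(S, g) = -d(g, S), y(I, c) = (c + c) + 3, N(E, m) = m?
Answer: 65406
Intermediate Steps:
y(I, c) = 3 + 2*c (y(I, c) = 2*c + 3 = 3 + 2*c)
d(W, M) = 2*M*W (d(W, M) = M*W + W*M = M*W + M*W = 2*M*W)
z(S, g) = -2*S*g
(z(5, 4)*y(1, 4))*(-149) - 154 = ((-2*5*4)*(3 + 2*4))*(-149) - 154 = -40*(3 + 8)*(-149) - 154 = -40*11*(-149) - 154 = -440*(-149) - 154 = 65560 - 154 = 65406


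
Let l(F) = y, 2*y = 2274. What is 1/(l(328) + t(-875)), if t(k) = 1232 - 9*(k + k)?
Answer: 1/18119 ≈ 5.5191e-5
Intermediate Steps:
y = 1137 (y = (½)*2274 = 1137)
l(F) = 1137
t(k) = 1232 - 18*k
1/(l(328) + t(-875)) = 1/(1137 + (1232 - 18*(-875))) = 1/(1137 + (1232 + 15750)) = 1/(1137 + 16982) = 1/18119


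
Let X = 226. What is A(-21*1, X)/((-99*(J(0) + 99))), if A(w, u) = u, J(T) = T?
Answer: -226/9801 ≈ -0.023059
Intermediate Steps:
A(-21*1, X)/((-99*(J(0) + 99))) = 226/((-99*(0 + 99))) = 226/((-99*99)) = 226/(-9801) = 226*(-1/9801) = -226/9801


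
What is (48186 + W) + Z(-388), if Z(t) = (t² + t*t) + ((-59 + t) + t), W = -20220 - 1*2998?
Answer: 325221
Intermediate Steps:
W = -23218 (W = -20220 - 2998 = -23218)
Z(t) = -59 + 2*t + 2*t² (Z(t) = (t² + t²) + (-59 + 2*t) = 2*t² + (-59 + 2*t) = -59 + 2*t + 2*t²)
(48186 + W) + Z(-388) = (48186 - 23218) + (-59 + 2*(-388) + 2*(-388)²) = 24968 + (-59 - 776 + 2*150544) = 24968 + (-59 - 776 + 301088) = 24968 + 300253 = 325221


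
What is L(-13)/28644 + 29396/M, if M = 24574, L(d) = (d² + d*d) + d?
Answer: 38636617/31995348 ≈ 1.2076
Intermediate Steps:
L(d) = d + 2*d² (L(d) = (d² + d²) + d = 2*d² + d = d + 2*d²)
L(-13)/28644 + 29396/M = -13*(1 + 2*(-13))/28644 + 29396/24574 = -13*(1 - 26)*(1/28644) + 29396*(1/24574) = -13*(-25)*(1/28644) + 14698/12287 = 325*(1/28644) + 14698/12287 = 325/28644 + 14698/12287 = 38636617/31995348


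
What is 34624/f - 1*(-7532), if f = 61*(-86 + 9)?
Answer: 35343180/4697 ≈ 7524.6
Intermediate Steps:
f = -4697 (f = 61*(-77) = -4697)
34624/f - 1*(-7532) = 34624/(-4697) - 1*(-7532) = 34624*(-1/4697) + 7532 = -34624/4697 + 7532 = 35343180/4697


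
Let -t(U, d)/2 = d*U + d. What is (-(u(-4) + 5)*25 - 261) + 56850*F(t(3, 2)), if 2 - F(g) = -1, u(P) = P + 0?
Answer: 170264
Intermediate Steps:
t(U, d) = -2*d - 2*U*d (t(U, d) = -2*(d*U + d) = -2*(U*d + d) = -2*(d + U*d) = -2*d - 2*U*d)
u(P) = P
F(g) = 3 (F(g) = 2 - 1*(-1) = 2 + 1 = 3)
(-(u(-4) + 5)*25 - 261) + 56850*F(t(3, 2)) = (-(-4 + 5)*25 - 261) + 56850*3 = (-1*1*25 - 261) + 170550 = (-1*25 - 261) + 170550 = (-25 - 261) + 170550 = -286 + 170550 = 170264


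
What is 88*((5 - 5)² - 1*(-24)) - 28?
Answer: 2084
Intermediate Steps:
88*((5 - 5)² - 1*(-24)) - 28 = 88*(0² + 24) - 28 = 88*(0 + 24) - 28 = 88*24 - 28 = 2112 - 28 = 2084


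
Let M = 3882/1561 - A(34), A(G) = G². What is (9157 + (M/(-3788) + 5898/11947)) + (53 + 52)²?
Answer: 712890979213767/35321711698 ≈ 20183.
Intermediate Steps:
M = -1800634/1561 (M = 3882/1561 - 1*34² = 3882*(1/1561) - 1*1156 = 3882/1561 - 1156 = -1800634/1561 ≈ -1153.5)
(9157 + (M/(-3788) + 5898/11947)) + (53 + 52)² = (9157 + (-1800634/1561/(-3788) + 5898/11947)) + (53 + 52)² = (9157 + (-1800634/1561*(-1/3788) + 5898*(1/11947))) + 105² = (9157 + (900317/2956534 + 5898/11947)) + 11025 = (9157 + 28193724731/35321711698) + 11025 = 323469107743317/35321711698 + 11025 = 712890979213767/35321711698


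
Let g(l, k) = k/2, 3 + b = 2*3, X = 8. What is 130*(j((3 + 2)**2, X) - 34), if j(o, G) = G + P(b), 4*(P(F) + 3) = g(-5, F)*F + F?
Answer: -14105/4 ≈ -3526.3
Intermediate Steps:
b = 3 (b = -3 + 2*3 = -3 + 6 = 3)
g(l, k) = k/2 (g(l, k) = k*(1/2) = k/2)
P(F) = -3 + F/4 + F**2/8 (P(F) = -3 + ((F/2)*F + F)/4 = -3 + (F**2/2 + F)/4 = -3 + (F + F**2/2)/4 = -3 + (F/4 + F**2/8) = -3 + F/4 + F**2/8)
j(o, G) = -9/8 + G (j(o, G) = G + (-3 + (1/4)*3 + (1/8)*3**2) = G + (-3 + 3/4 + (1/8)*9) = G + (-3 + 3/4 + 9/8) = G - 9/8 = -9/8 + G)
130*(j((3 + 2)**2, X) - 34) = 130*((-9/8 + 8) - 34) = 130*(55/8 - 34) = 130*(-217/8) = -14105/4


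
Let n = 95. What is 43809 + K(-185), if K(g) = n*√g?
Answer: 43809 + 95*I*√185 ≈ 43809.0 + 1292.1*I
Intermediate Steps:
K(g) = 95*√g
43809 + K(-185) = 43809 + 95*√(-185) = 43809 + 95*(I*√185) = 43809 + 95*I*√185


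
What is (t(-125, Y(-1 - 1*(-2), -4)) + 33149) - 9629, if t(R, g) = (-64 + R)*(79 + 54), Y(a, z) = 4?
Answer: -1617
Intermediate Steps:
t(R, g) = -8512 + 133*R (t(R, g) = (-64 + R)*133 = -8512 + 133*R)
(t(-125, Y(-1 - 1*(-2), -4)) + 33149) - 9629 = ((-8512 + 133*(-125)) + 33149) - 9629 = ((-8512 - 16625) + 33149) - 9629 = (-25137 + 33149) - 9629 = 8012 - 9629 = -1617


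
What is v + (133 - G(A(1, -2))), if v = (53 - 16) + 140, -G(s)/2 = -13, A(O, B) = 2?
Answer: 284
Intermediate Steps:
G(s) = 26 (G(s) = -2*(-13) = 26)
v = 177 (v = 37 + 140 = 177)
v + (133 - G(A(1, -2))) = 177 + (133 - 1*26) = 177 + (133 - 26) = 177 + 107 = 284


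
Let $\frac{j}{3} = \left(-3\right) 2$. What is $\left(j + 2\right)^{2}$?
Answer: $256$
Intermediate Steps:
$j = -18$ ($j = 3 \left(\left(-3\right) 2\right) = 3 \left(-6\right) = -18$)
$\left(j + 2\right)^{2} = \left(-18 + 2\right)^{2} = \left(-16\right)^{2} = 256$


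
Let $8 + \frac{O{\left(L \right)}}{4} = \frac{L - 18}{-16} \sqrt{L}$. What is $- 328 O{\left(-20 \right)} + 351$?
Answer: $10847 - 6232 i \sqrt{5} \approx 10847.0 - 13935.0 i$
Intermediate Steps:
$O{\left(L \right)} = -32 + 4 \sqrt{L} \left(\frac{9}{8} - \frac{L}{16}\right)$ ($O{\left(L \right)} = -32 + 4 \frac{L - 18}{-16} \sqrt{L} = -32 + 4 \left(-18 + L\right) \left(- \frac{1}{16}\right) \sqrt{L} = -32 + 4 \left(\frac{9}{8} - \frac{L}{16}\right) \sqrt{L} = -32 + 4 \sqrt{L} \left(\frac{9}{8} - \frac{L}{16}\right)$)
$- 328 O{\left(-20 \right)} + 351 = - 328 \left(-32 - \frac{\left(-20\right)^{\frac{3}{2}}}{4} + \frac{9 \sqrt{-20}}{2}\right) + 351 = - 328 \left(-32 - \frac{\left(-40\right) i \sqrt{5}}{4} + \frac{9 \cdot 2 i \sqrt{5}}{2}\right) + 351 = - 328 \left(-32 + 10 i \sqrt{5} + 9 i \sqrt{5}\right) + 351 = - 328 \left(-32 + 19 i \sqrt{5}\right) + 351 = \left(10496 - 6232 i \sqrt{5}\right) + 351 = 10847 - 6232 i \sqrt{5}$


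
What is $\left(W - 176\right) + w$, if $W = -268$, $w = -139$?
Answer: $-583$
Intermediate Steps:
$\left(W - 176\right) + w = \left(-268 - 176\right) - 139 = -444 - 139 = -583$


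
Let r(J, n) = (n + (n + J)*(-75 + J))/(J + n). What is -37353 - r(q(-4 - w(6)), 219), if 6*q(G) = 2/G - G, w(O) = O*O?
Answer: -121158905161/3249480 ≈ -37286.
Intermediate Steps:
w(O) = O²
q(G) = -G/6 + 1/(3*G) (q(G) = (2/G - G)/6 = (-G + 2/G)/6 = -G/6 + 1/(3*G))
r(J, n) = (n + (-75 + J)*(J + n))/(J + n) (r(J, n) = (n + (J + n)*(-75 + J))/(J + n) = (n + (-75 + J)*(J + n))/(J + n))
-37353 - r(q(-4 - w(6)), 219) = -37353 - (((2 - (-4 - 1*6²)²)/(6*(-4 - 1*6²)))² - 25*(2 - (-4 - 1*6²)²)/(2*(-4 - 1*6²)) - 74*219 + ((2 - (-4 - 1*6²)²)/(6*(-4 - 1*6²)))*219)/((2 - (-4 - 1*6²)²)/(6*(-4 - 1*6²)) + 219) = -37353 - (((2 - (-4 - 1*36)²)/(6*(-4 - 1*36)))² - 25*(2 - (-4 - 1*36)²)/(2*(-4 - 1*36)) - 16206 + ((2 - (-4 - 1*36)²)/(6*(-4 - 1*36)))*219)/((2 - (-4 - 1*36)²)/(6*(-4 - 1*36)) + 219) = -37353 - (((2 - (-4 - 36)²)/(6*(-4 - 36)))² - 25*(2 - (-4 - 36)²)/(2*(-4 - 36)) - 16206 + ((2 - (-4 - 36)²)/(6*(-4 - 36)))*219)/((2 - (-4 - 36)²)/(6*(-4 - 36)) + 219) = -37353 - (((⅙)*(2 - 1*(-40)²)/(-40))² - 25*(2 - 1*(-40)²)/(2*(-40)) - 16206 + ((⅙)*(2 - 1*(-40)²)/(-40))*219)/((⅙)*(2 - 1*(-40)²)/(-40) + 219) = -37353 - (((⅙)*(-1/40)*(2 - 1*1600))² - 25*(-1)*(2 - 1*1600)/(2*40) - 16206 + ((⅙)*(-1/40)*(2 - 1*1600))*219)/((⅙)*(-1/40)*(2 - 1*1600) + 219) = -37353 - (((⅙)*(-1/40)*(2 - 1600))² - 25*(-1)*(2 - 1600)/(2*40) - 16206 + ((⅙)*(-1/40)*(2 - 1600))*219)/((⅙)*(-1/40)*(2 - 1600) + 219) = -37353 - (((⅙)*(-1/40)*(-1598))² - 25*(-1)*(-1598)/(2*40) - 16206 + ((⅙)*(-1/40)*(-1598))*219)/((⅙)*(-1/40)*(-1598) + 219) = -37353 - ((799/120)² - 75*799/120 - 16206 + (799/120)*219)/(799/120 + 219) = -37353 - (638401/14400 - 3995/8 - 16206 + 58327/40)/27079/120 = -37353 - 120*(-218921279)/(27079*14400) = -37353 - 1*(-218921279/3249480) = -37353 + 218921279/3249480 = -121158905161/3249480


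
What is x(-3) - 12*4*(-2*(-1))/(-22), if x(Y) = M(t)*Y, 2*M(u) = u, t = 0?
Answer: 48/11 ≈ 4.3636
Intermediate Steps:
M(u) = u/2
x(Y) = 0 (x(Y) = ((1/2)*0)*Y = 0*Y = 0)
x(-3) - 12*4*(-2*(-1))/(-22) = 0 - 12*4*(-2*(-1))/(-22) = 0 - 12*4*2*(-1)/22 = 0 - 96*(-1)/22 = 0 - 12*(-4/11) = 0 + 48/11 = 48/11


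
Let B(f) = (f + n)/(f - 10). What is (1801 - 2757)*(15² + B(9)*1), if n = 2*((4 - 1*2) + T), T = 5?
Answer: -193112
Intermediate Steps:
n = 14 (n = 2*((4 - 1*2) + 5) = 2*((4 - 2) + 5) = 2*(2 + 5) = 2*7 = 14)
B(f) = (14 + f)/(-10 + f) (B(f) = (f + 14)/(f - 10) = (14 + f)/(-10 + f))
(1801 - 2757)*(15² + B(9)*1) = (1801 - 2757)*(15² + ((14 + 9)/(-10 + 9))*1) = -956*(225 + (23/(-1))*1) = -956*(225 - 1*23*1) = -956*(225 - 23*1) = -956*(225 - 23) = -956*202 = -193112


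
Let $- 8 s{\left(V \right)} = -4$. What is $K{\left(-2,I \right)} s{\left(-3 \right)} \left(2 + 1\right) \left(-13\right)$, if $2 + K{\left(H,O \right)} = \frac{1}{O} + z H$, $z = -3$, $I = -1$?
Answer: $- \frac{117}{2} \approx -58.5$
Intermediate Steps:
$s{\left(V \right)} = \frac{1}{2}$ ($s{\left(V \right)} = \left(- \frac{1}{8}\right) \left(-4\right) = \frac{1}{2}$)
$K{\left(H,O \right)} = -2 + \frac{1}{O} - 3 H$ ($K{\left(H,O \right)} = -2 - \left(- \frac{1}{O} + 3 H\right) = -2 + \frac{1}{O} - 3 H$)
$K{\left(-2,I \right)} s{\left(-3 \right)} \left(2 + 1\right) \left(-13\right) = \left(-2 + \frac{1}{-1} - -6\right) \frac{2 + 1}{2} \left(-13\right) = \left(-2 - 1 + 6\right) \frac{1}{2} \cdot 3 \left(-13\right) = 3 \cdot \frac{3}{2} \left(-13\right) = \frac{9}{2} \left(-13\right) = - \frac{117}{2}$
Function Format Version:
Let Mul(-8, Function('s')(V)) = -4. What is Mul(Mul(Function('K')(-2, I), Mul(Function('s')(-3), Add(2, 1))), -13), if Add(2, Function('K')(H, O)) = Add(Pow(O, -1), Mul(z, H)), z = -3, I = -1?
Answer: Rational(-117, 2) ≈ -58.500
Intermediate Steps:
Function('s')(V) = Rational(1, 2) (Function('s')(V) = Mul(Rational(-1, 8), -4) = Rational(1, 2))
Function('K')(H, O) = Add(-2, Pow(O, -1), Mul(-3, H)) (Function('K')(H, O) = Add(-2, Add(Pow(O, -1), Mul(-3, H))) = Add(-2, Pow(O, -1), Mul(-3, H)))
Mul(Mul(Function('K')(-2, I), Mul(Function('s')(-3), Add(2, 1))), -13) = Mul(Mul(Add(-2, Pow(-1, -1), Mul(-3, -2)), Mul(Rational(1, 2), Add(2, 1))), -13) = Mul(Mul(Add(-2, -1, 6), Mul(Rational(1, 2), 3)), -13) = Mul(Mul(3, Rational(3, 2)), -13) = Mul(Rational(9, 2), -13) = Rational(-117, 2)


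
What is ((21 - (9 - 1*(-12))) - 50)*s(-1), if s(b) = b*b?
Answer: -50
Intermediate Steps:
s(b) = b**2
((21 - (9 - 1*(-12))) - 50)*s(-1) = ((21 - (9 - 1*(-12))) - 50)*(-1)**2 = ((21 - (9 + 12)) - 50)*1 = ((21 - 1*21) - 50)*1 = ((21 - 21) - 50)*1 = (0 - 50)*1 = -50*1 = -50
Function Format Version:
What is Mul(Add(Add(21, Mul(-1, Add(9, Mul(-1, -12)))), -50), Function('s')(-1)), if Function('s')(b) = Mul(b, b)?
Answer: -50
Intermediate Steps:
Function('s')(b) = Pow(b, 2)
Mul(Add(Add(21, Mul(-1, Add(9, Mul(-1, -12)))), -50), Function('s')(-1)) = Mul(Add(Add(21, Mul(-1, Add(9, Mul(-1, -12)))), -50), Pow(-1, 2)) = Mul(Add(Add(21, Mul(-1, Add(9, 12))), -50), 1) = Mul(Add(Add(21, Mul(-1, 21)), -50), 1) = Mul(Add(Add(21, -21), -50), 1) = Mul(Add(0, -50), 1) = Mul(-50, 1) = -50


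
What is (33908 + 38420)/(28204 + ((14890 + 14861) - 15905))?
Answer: 36164/21025 ≈ 1.7200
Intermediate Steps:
(33908 + 38420)/(28204 + ((14890 + 14861) - 15905)) = 72328/(28204 + (29751 - 15905)) = 72328/(28204 + 13846) = 72328/42050 = 72328*(1/42050) = 36164/21025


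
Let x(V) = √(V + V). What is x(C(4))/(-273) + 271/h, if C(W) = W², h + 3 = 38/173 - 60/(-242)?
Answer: -5672843/53011 - 4*√2/273 ≈ -107.03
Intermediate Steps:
h = -53011/20933 (h = -3 + (38/173 - 60/(-242)) = -3 + (38*(1/173) - 60*(-1/242)) = -3 + (38/173 + 30/121) = -3 + 9788/20933 = -53011/20933 ≈ -2.5324)
x(V) = √2*√V (x(V) = √(2*V) = √2*√V)
x(C(4))/(-273) + 271/h = (√2*√(4²))/(-273) + 271/(-53011/20933) = (√2*√16)*(-1/273) + 271*(-20933/53011) = (√2*4)*(-1/273) - 5672843/53011 = (4*√2)*(-1/273) - 5672843/53011 = -4*√2/273 - 5672843/53011 = -5672843/53011 - 4*√2/273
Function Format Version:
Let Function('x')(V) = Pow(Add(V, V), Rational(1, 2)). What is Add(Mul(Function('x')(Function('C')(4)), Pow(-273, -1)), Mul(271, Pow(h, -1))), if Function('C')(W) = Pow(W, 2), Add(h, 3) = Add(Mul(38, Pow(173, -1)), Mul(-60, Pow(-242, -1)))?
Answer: Add(Rational(-5672843, 53011), Mul(Rational(-4, 273), Pow(2, Rational(1, 2)))) ≈ -107.03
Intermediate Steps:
h = Rational(-53011, 20933) (h = Add(-3, Add(Mul(38, Pow(173, -1)), Mul(-60, Pow(-242, -1)))) = Add(-3, Add(Mul(38, Rational(1, 173)), Mul(-60, Rational(-1, 242)))) = Add(-3, Add(Rational(38, 173), Rational(30, 121))) = Add(-3, Rational(9788, 20933)) = Rational(-53011, 20933) ≈ -2.5324)
Function('x')(V) = Mul(Pow(2, Rational(1, 2)), Pow(V, Rational(1, 2))) (Function('x')(V) = Pow(Mul(2, V), Rational(1, 2)) = Mul(Pow(2, Rational(1, 2)), Pow(V, Rational(1, 2))))
Add(Mul(Function('x')(Function('C')(4)), Pow(-273, -1)), Mul(271, Pow(h, -1))) = Add(Mul(Mul(Pow(2, Rational(1, 2)), Pow(Pow(4, 2), Rational(1, 2))), Pow(-273, -1)), Mul(271, Pow(Rational(-53011, 20933), -1))) = Add(Mul(Mul(Pow(2, Rational(1, 2)), Pow(16, Rational(1, 2))), Rational(-1, 273)), Mul(271, Rational(-20933, 53011))) = Add(Mul(Mul(Pow(2, Rational(1, 2)), 4), Rational(-1, 273)), Rational(-5672843, 53011)) = Add(Mul(Mul(4, Pow(2, Rational(1, 2))), Rational(-1, 273)), Rational(-5672843, 53011)) = Add(Mul(Rational(-4, 273), Pow(2, Rational(1, 2))), Rational(-5672843, 53011)) = Add(Rational(-5672843, 53011), Mul(Rational(-4, 273), Pow(2, Rational(1, 2))))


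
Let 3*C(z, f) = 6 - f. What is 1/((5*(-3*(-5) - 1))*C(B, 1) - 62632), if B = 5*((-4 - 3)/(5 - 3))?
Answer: -3/187546 ≈ -1.5996e-5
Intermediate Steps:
B = -35/2 (B = 5*(-7/2) = -35/2 ≈ -17.500)
C(z, f) = 2 - f/3 (C(z, f) = (6 - f)/3 = 2 - f/3)
1/((5*(-3*(-5) - 1))*C(B, 1) - 62632) = 1/((5*(-3*(-5) - 1))*(2 - ⅓*1) - 62632) = 1/((5*(15 - 1))*(2 - ⅓) - 62632) = 1/((5*14)*(5/3) - 62632) = 1/(70*(5/3) - 62632) = 1/(350/3 - 62632) = 1/(-187546/3) = -3/187546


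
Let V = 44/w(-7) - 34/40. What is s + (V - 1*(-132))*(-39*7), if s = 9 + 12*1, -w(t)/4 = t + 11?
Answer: -175161/5 ≈ -35032.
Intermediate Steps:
w(t) = -44 - 4*t (w(t) = -4*(t + 11) = -4*(11 + t) = -44 - 4*t)
V = -18/5 (V = 44/(-44 - 4*(-7)) - 34/40 = 44/(-44 + 28) - 34*1/40 = 44/(-16) - 17/20 = 44*(-1/16) - 17/20 = -11/4 - 17/20 = -18/5 ≈ -3.6000)
s = 21 (s = 9 + 12 = 21)
s + (V - 1*(-132))*(-39*7) = 21 + (-18/5 - 1*(-132))*(-39*7) = 21 + (-18/5 + 132)*(-273) = 21 + (642/5)*(-273) = 21 - 175266/5 = -175161/5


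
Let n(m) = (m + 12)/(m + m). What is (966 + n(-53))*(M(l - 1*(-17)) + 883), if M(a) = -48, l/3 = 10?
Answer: 85534895/106 ≈ 8.0693e+5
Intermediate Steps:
l = 30 (l = 3*10 = 30)
n(m) = (12 + m)/(2*m) (n(m) = (12 + m)/((2*m)) = (12 + m)*(1/(2*m)) = (12 + m)/(2*m))
(966 + n(-53))*(M(l - 1*(-17)) + 883) = (966 + (½)*(12 - 53)/(-53))*(-48 + 883) = (966 + (½)*(-1/53)*(-41))*835 = (966 + 41/106)*835 = (102437/106)*835 = 85534895/106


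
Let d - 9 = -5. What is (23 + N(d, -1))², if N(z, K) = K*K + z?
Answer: 784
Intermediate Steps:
d = 4 (d = 9 - 5 = 4)
N(z, K) = z + K² (N(z, K) = K² + z = z + K²)
(23 + N(d, -1))² = (23 + (4 + (-1)²))² = (23 + (4 + 1))² = (23 + 5)² = 28² = 784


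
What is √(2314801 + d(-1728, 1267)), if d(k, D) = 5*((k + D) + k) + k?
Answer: 876*√3 ≈ 1517.3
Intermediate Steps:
d(k, D) = 5*D + 11*k (d(k, D) = 5*((D + k) + k) + k = 5*(D + 2*k) + k = (5*D + 10*k) + k = 5*D + 11*k)
√(2314801 + d(-1728, 1267)) = √(2314801 + (5*1267 + 11*(-1728))) = √(2314801 + (6335 - 19008)) = √(2314801 - 12673) = √2302128 = 876*√3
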